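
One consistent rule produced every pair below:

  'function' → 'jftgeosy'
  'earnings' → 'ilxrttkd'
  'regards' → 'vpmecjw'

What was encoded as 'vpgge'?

Shifts by position in function: pos 0: f→j (+4), pos 1: u→f (+11), pos 2: n→t (+6), pos 3: c→g (+4), pos 4: t→e (+11), pos 5: i→o (+6) — repeating every 3. It's a Vigenère-style cipher with numeric key [4,11,6]: position i shifts by key[i mod 3].
Decoding vpgge: v−4=r, p−11=e, g−6=a, g−4=c, e−11=t.

react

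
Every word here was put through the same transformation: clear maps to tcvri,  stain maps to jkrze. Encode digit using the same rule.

uzxzk

Every letter moves 17 places later in the alphabet, wrapping around z→a.
On digit: d+17=u, i+17=z, g+17=x, i+17=z, t+17=k.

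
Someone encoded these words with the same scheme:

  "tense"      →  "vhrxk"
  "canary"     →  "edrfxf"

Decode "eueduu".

crayon

In tense: t→v is +2, e→h is +3, n→r is +4, s→x is +5 — the shift increases by 1 each position. The shift increases by 1 at each position, starting from +2: 2, 3, 4, ….
Reversing it on eueduu: e−2=c, u−3=r, e−4=a, d−5=y, u−6=o, u−7=n.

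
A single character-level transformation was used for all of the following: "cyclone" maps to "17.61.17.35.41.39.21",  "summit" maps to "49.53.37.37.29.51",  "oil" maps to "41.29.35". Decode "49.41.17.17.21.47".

c(#3)→17 and y(#25)→61: differences scale by 2, so n = 2·pos + 11. The formula is n = 2×(alphabet index, a=1) + 11.
Decoding 49.41.17.17.21.47: 49→(49−11)÷2=19=s, 41→(41−11)÷2=15=o, 17→(17−11)÷2=3=c, 17→(17−11)÷2=3=c, 21→(21−11)÷2=5=e, 47→(47−11)÷2=18=r.

soccer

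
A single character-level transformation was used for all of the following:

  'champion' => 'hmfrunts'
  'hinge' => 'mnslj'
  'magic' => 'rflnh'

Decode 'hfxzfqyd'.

Compare letters: c→h is +5, h→m is +5, a→f is +5 — a constant shift. It's a constant shift of +5 (ROT5).
Decoding hfxzfqyd: h−5=c, f−5=a, x−5=s, z−5=u, f−5=a, q−5=l, y−5=t, d−5=y.

casualty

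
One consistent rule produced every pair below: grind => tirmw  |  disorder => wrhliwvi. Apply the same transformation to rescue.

Each pair mirrors across the alphabet (g↔t, r↔i, i↔r): positions sum to 25. Letters are reflected about the middle of the alphabet (position → 25−position): Atbash.
For rescue: r↔i, e↔v, s↔h, c↔x, u↔f, e↔v.

ivhxfv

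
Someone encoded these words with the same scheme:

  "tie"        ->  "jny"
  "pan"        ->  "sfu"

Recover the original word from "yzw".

rut

The output letters match the input read backwards, each shifted +5: tie reversed is eit. Two steps: reverse the string, then apply a Caesar shift of +5.
Decoding yzw: shift back: y−5=t, z−5=u, w−5=r → tur; then reverse → rut.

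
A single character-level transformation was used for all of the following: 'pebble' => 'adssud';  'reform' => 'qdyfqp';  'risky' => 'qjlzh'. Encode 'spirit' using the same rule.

lajqjg

p(15)→a(0) and e(4)→d(3) fit y≡21x+23 (mod 26); the inverse of 21 mod 26 is 5. Each letter's alphabet position (a=0..z=25) is mapped through 21·x+23 mod 26 — an affine cipher.
On spirit: s(18)→21·18+23≡11=l; p(15)→21·15+23≡0=a; i(8)→21·8+23≡9=j; r(17)→21·17+23≡16=q; i(8)→21·8+23≡9=j; t(19)→21·19+23≡6=g (all mod 26).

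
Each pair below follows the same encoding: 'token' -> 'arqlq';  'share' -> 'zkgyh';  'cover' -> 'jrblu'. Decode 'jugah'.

Shifts by position in token: pos 0: t→a (+7), pos 1: o→r (+3), pos 2: k→q (+6), pos 3: e→l (+7), pos 4: n→q (+3) — repeating every 3. A repeating key of period 3 is used — shifts +7, +3, +6 over and over.
Reversing it on jugah: j−7=c, u−3=r, g−6=a, a−7=t, h−3=e.

crate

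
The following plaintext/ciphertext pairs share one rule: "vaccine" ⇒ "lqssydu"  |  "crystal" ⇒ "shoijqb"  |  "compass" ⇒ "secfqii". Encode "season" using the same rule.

Every letter moves 16 places later in the alphabet, wrapping around z→a.
For season: s+16=i, e+16=u, a+16=q, s+16=i, o+16=e, n+16=d.

iuqied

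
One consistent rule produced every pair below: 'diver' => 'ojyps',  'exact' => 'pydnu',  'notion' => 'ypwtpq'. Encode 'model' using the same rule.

xpgpm

Shifts by position in diver: pos 0: d→o (+11), pos 1: i→j (+1), pos 2: v→y (+3), pos 3: e→p (+11), pos 4: r→s (+1) — repeating every 3. A repeating key of period 3 is used — shifts +11, +1, +3 over and over.
For model: m+11=x, o+1=p, d+3=g, e+11=p, l+1=m.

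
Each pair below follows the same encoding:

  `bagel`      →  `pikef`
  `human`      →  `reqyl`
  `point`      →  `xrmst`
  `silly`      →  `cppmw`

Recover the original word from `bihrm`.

index

Two steps: reverse the string, then apply a Caesar shift of +4.
Undoing it on bihrm: shift back: b−4=x, i−4=e, h−4=d, r−4=n, m−4=i → xedni; then reverse → index.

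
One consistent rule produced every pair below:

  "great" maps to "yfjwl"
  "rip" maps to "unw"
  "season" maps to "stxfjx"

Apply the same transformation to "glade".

jifql

The output letters match the input read backwards, each shifted +5: great reversed is taerg. The word is reversed, then every letter is shifted forward by 5.
For glade: reverse → edalg; then shift: e+5=j, d+5=i, a+5=f, l+5=q, g+5=l.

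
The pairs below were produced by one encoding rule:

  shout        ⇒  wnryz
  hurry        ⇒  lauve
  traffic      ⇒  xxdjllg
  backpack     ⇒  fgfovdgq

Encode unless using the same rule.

ytoiyv

A repeating key of period 3 is used — shifts +4, +6, +3 over and over.
On unless: u+4=y, n+6=t, l+3=o, e+4=i, s+6=y, s+3=v.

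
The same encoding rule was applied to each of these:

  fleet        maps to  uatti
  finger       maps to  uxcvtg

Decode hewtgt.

sphere

Every letter moves 15 places later in the alphabet, wrapping around z→a.
Undoing it on hewtgt: h−15=s, e−15=p, w−15=h, t−15=e, g−15=r, t−15=e.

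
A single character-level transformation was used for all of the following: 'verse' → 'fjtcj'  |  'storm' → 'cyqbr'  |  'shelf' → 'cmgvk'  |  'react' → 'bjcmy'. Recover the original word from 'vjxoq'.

Shifts by position in verse: pos 0: v→f (+10), pos 1: e→j (+5), pos 2: r→t (+2), pos 3: s→c (+10), pos 4: e→j (+5) — repeating every 3. A repeating key of period 3 is used — shifts +10, +5, +2 over and over.
Undoing it on vjxoq: v−10=l, j−5=e, x−2=v, o−10=e, q−5=l.

level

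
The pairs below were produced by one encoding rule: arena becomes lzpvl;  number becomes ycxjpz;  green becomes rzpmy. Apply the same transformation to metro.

xmezz

Shifts by position in arena: pos 0: a→l (+11), pos 1: r→z (+8), pos 2: e→p (+11), pos 3: n→v (+8) — repeating every 2. The shifts repeat in a cycle of length 2: positions 0,1,… shift by +11, +8, then the pattern repeats.
Applying it to metro: m+11=x, e+8=m, t+11=e, r+8=z, o+11=z.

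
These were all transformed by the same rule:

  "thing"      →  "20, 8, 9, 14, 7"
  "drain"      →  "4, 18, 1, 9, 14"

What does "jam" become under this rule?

t is letter #20 and maps to 20: an offset of 0. Each letter is replaced by its alphabet position (a=1, b=2, …, z=26).
On jam: j=10→10, a=1→1, m=13→13.

10, 1, 13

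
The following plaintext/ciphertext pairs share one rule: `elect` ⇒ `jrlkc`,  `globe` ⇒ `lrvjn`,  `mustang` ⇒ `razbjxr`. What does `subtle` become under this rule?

xaibuo

In elect: e→j is +5, l→r is +6, e→l is +7, c→k is +8 — the shift increases by 1 each position. Each letter shifts forward by (position + 5), i.e. 5, 6, 7, … — the shift grows by one for each successive letter.
For subtle: s+5=x, u+6=a, b+7=i, t+8=b, l+9=u, e+10=o.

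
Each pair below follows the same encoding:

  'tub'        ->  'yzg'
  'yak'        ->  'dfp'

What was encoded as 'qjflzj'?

Compare letters: t→y is +5, u→z is +5, b→g is +5 — a constant shift. This is a Caesar cipher with shift 5.
Decoding qjflzj: q−5=l, j−5=e, f−5=a, l−5=g, z−5=u, j−5=e.

league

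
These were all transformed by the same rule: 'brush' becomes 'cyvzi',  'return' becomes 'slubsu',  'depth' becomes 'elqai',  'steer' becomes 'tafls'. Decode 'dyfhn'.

The shifts repeat in a cycle of length 2: positions 0,1,… shift by +1, +7, then the pattern repeats.
Decoding dyfhn: d−1=c, y−7=r, f−1=e, h−7=a, n−1=m.

cream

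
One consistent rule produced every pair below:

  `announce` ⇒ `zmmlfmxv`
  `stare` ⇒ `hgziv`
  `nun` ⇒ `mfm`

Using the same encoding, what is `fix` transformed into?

Each pair mirrors across the alphabet (a↔z, n↔m, n↔m): positions sum to 25. Each letter is replaced by its mirror in the alphabet: a↔z, b↔y, c↔x, and so on (the Atbash cipher).
For fix: f↔u, i↔r, x↔c.

urc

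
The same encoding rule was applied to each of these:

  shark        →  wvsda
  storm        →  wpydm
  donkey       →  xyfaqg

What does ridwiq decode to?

s(18)→w(22) and h(7)→v(21) fit y≡19x+18 (mod 26); the inverse of 19 mod 26 is 11. This is an affine cipher: with a=0,…,z=25, each position x becomes (19x+18) mod 26.
Decoding ridwiq: r(17)→11·(17−18)≡15=p; i(8)→11·(8−18)≡20=u; d(3)→11·(3−18)≡17=r; w(22)→11·(22−18)≡18=s; i(8)→11·(8−18)≡20=u; q(16)→11·(16−18)≡4=e (all mod 26).

pursue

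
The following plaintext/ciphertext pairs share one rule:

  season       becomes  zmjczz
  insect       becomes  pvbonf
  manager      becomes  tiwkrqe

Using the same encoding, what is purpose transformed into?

wcazzer

The shift increases by 1 at each position, starting from +7: 7, 8, 9, ….
Applying it to purpose: p+7=w, u+8=c, r+9=a, p+10=z, o+11=z, s+12=e, e+13=r.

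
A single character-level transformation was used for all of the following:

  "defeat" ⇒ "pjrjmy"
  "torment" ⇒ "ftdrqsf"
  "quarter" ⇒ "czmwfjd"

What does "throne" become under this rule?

fmdtzj

Shifts by position in defeat: pos 0: d→p (+12), pos 1: e→j (+5), pos 2: f→r (+12), pos 3: e→j (+5) — repeating every 2. It's a Vigenère-style cipher with numeric key [12,5]: position i shifts by key[i mod 2].
On throne: t+12=f, h+5=m, r+12=d, o+5=t, n+12=z, e+5=j.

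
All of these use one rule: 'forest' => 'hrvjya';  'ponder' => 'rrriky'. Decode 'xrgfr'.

vocal

Letter i (0-indexed) is shifted by i+2, so successive shifts are 2, 3, 4, ….
Decoding xrgfr: x−2=v, r−3=o, g−4=c, f−5=a, r−6=l.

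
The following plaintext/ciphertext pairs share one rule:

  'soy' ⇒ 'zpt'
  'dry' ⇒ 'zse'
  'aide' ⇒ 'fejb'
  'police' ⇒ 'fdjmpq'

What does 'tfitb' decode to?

The output letters match the input read backwards, each shifted +1: soy reversed is yos. Read the word backwards and shift each letter +1.
Decoding tfitb: shift back: t−1=s, f−1=e, i−1=h, t−1=s, b−1=a → sehsa; then reverse → ashes.

ashes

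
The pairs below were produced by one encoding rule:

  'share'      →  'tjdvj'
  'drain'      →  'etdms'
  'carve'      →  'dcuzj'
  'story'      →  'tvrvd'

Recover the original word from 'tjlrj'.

In share: s→t is +1, h→j is +2, a→d is +3, r→v is +4 — the shift increases by 1 each position. Letter i (0-indexed) is shifted by i+1, so successive shifts are 1, 2, 3, ….
Reversing it on tjlrj: t−1=s, j−2=h, l−3=i, r−4=n, j−5=e.

shine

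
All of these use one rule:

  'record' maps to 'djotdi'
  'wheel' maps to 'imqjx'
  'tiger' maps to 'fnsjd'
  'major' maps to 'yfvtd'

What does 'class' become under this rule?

oqmxe

Shifts by position in record: pos 0: r→d (+12), pos 1: e→j (+5), pos 2: c→o (+12), pos 3: o→t (+5) — repeating every 2. The shifts repeat in a cycle of length 2: positions 0,1,… shift by +12, +5, then the pattern repeats.
For class: c+12=o, l+5=q, a+12=m, s+5=x, s+12=e.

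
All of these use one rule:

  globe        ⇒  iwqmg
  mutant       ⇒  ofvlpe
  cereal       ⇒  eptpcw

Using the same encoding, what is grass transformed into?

The shifts repeat in a cycle of length 2: positions 0,1,… shift by +2, +11, then the pattern repeats.
Applying it to grass: g+2=i, r+11=c, a+2=c, s+11=d, s+2=u.

iccdu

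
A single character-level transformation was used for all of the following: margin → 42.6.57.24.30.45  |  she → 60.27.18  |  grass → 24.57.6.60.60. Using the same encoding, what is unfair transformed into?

66.45.21.6.30.57

m(#13)→42 and a(#1)→6: differences scale by 3, so n = 3·pos + 3. Each letter becomes 3×(its alphabet position, a=1..z=26) + 3.
Applying it to unfair: u=21→66, n=14→45, f=6→21, a=1→6, i=9→30, r=18→57.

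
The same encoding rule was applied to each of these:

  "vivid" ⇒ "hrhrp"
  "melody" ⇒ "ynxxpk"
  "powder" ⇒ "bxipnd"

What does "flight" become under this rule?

The shift depends on letter class: consonant v→h is +12, but vowel i→r is +9. Vowels shift forward by 9 and consonants shift forward by 12.
For flight: f(cons)+12=r, l(cons)+12=x, i(vowel)+9=r, g(cons)+12=s, h(cons)+12=t, t(cons)+12=f.

rxrstf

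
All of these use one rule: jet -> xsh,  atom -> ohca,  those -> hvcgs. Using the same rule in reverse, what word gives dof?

par

Compare letters: j→x is +14, e→s is +14, t→h is +14 — a constant shift. This is a Caesar cipher with shift 14.
Undoing it on dof: d−14=p, o−14=a, f−14=r.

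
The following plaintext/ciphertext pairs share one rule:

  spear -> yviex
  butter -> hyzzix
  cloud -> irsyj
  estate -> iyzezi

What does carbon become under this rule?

iexhst

The shift depends on letter class: consonant s→y is +6, but vowel e→i is +4. Vowels shift forward by 4 and consonants shift forward by 6.
Applying it to carbon: c(cons)+6=i, a(vowel)+4=e, r(cons)+6=x, b(cons)+6=h, o(vowel)+4=s, n(cons)+6=t.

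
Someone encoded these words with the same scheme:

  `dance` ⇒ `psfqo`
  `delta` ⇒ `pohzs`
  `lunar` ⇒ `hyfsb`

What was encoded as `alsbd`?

d(3)→p(15) and a(0)→s(18) fit y≡25x+18 (mod 26); the inverse of 25 mod 26 is 25. This is an affine cipher: with a=0,…,z=25, each position x becomes (25x+18) mod 26.
Undoing it on alsbd: a(0)→25·(0−18)≡18=s; l(11)→25·(11−18)≡7=h; s(18)→25·(18−18)≡0=a; b(1)→25·(1−18)≡17=r; d(3)→25·(3−18)≡15=p (all mod 26).

sharp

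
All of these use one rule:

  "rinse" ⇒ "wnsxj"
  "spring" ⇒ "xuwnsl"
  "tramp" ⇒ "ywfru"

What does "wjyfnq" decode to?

It's a constant shift of +5 (ROT5).
Decoding wjyfnq: w−5=r, j−5=e, y−5=t, f−5=a, n−5=i, q−5=l.

retail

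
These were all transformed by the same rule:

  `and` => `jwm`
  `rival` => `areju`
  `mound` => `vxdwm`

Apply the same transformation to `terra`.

cnaaj

This is a Caesar cipher with shift 9.
For terra: t+9=c, e+9=n, r+9=a, r+9=a, a+9=j.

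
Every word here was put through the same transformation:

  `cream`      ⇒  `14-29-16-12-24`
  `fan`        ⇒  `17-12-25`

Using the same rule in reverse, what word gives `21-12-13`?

jab

c is letter #3 and maps to 14: an offset of 11. The number is (letter's place in the alphabet, a=1) + 11.
Undoing it on 21-12-13: 21→(21−11)÷1=10=j, 12→(12−11)÷1=1=a, 13→(13−11)÷1=2=b.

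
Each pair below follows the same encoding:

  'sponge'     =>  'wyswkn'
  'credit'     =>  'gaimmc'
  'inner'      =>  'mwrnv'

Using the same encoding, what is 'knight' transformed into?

Shifts by position in sponge: pos 0: s→w (+4), pos 1: p→y (+9), pos 2: o→s (+4), pos 3: n→w (+9) — repeating every 2. The shifts repeat in a cycle of length 2: positions 0,1,… shift by +4, +9, then the pattern repeats.
On knight: k+4=o, n+9=w, i+4=m, g+9=p, h+4=l, t+9=c.

owmplc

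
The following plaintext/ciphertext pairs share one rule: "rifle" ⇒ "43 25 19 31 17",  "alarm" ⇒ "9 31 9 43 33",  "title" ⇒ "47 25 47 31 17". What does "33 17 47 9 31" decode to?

r(#18)→43 and i(#9)→25: differences scale by 2, so n = 2·pos + 7. With a=1..z=26, the number is 2·pos + 7.
Reversing it on 33 17 47 9 31: 33→(33−7)÷2=13=m, 17→(17−7)÷2=5=e, 47→(47−7)÷2=20=t, 9→(9−7)÷2=1=a, 31→(31−7)÷2=12=l.

metal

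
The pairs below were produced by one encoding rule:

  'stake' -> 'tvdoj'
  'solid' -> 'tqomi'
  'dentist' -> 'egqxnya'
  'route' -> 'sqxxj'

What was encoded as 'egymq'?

In stake: s→t is +1, t→v is +2, a→d is +3, k→o is +4 — the shift increases by 1 each position. Letter i (0-indexed) is shifted by i+1, so successive shifts are 1, 2, 3, ….
Reversing it on egymq: e−1=d, g−2=e, y−3=v, m−4=i, q−5=l.

devil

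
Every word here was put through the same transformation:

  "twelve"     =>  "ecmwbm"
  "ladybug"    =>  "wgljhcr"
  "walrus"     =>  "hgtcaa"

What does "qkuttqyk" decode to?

Shifts by position in twelve: pos 0: t→e (+11), pos 1: w→c (+6), pos 2: e→m (+8), pos 3: l→w (+11), pos 4: v→b (+6), pos 5: e→m (+8) — repeating every 3. The shifts repeat in a cycle of length 3: positions 0,1,… shift by +11, +6, +8, then the pattern repeats.
Reversing it on qkuttqyk: q−11=f, k−6=e, u−8=m, t−11=i, t−6=n, q−8=i, y−11=n, k−6=e.

feminine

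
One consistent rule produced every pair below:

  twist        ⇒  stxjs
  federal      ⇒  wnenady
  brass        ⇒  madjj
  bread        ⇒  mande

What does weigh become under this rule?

This is an affine cipher: with a=0,…,z=25, each position x becomes (9x+3) mod 26.
For weigh: w(22)→9·22+3≡19=t; e(4)→9·4+3≡13=n; i(8)→9·8+3≡23=x; g(6)→9·6+3≡5=f; h(7)→9·7+3≡14=o (all mod 26).

tnxfo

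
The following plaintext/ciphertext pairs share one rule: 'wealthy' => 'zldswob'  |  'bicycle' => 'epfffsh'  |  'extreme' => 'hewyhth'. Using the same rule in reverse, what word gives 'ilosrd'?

fellow

Shifts by position in wealthy: pos 0: w→z (+3), pos 1: e→l (+7), pos 2: a→d (+3), pos 3: l→s (+7) — repeating every 2. It's a Vigenère-style cipher with numeric key [3,7]: position i shifts by key[i mod 2].
Decoding ilosrd: i−3=f, l−7=e, o−3=l, s−7=l, r−3=o, d−7=w.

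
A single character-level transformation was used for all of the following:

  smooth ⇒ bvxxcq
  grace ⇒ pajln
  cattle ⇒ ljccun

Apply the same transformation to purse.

ydabn

Each letter is shifted forward by 9 in the alphabet (a Caesar shift of +9).
On purse: p+9=y, u+9=d, r+9=a, s+9=b, e+9=n.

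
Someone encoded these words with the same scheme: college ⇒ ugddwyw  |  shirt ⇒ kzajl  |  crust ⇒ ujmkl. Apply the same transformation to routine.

jgmlafw

Compare letters: c→u is +18, o→g is +18, l→d is +18 — a constant shift. Each letter is shifted forward by 18 in the alphabet (a Caesar shift of +18).
For routine: r+18=j, o+18=g, u+18=m, t+18=l, i+18=a, n+18=f, e+18=w.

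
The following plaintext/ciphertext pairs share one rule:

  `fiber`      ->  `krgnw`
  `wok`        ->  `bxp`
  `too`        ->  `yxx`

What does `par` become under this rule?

The shift depends on letter class: consonant f→k is +5, but vowel i→r is +9. Vowels shift forward by 9 and consonants shift forward by 5.
For par: p(cons)+5=u, a(vowel)+9=j, r(cons)+5=w.

ujw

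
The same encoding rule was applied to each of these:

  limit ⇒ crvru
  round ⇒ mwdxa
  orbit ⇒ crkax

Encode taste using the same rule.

ncbjc

The output letters match the input read backwards, each shifted +9: limit reversed is timil. Read the word backwards and shift each letter +9.
Applying it to taste: reverse → etsat; then shift: e+9=n, t+9=c, s+9=b, a+9=j, t+9=c.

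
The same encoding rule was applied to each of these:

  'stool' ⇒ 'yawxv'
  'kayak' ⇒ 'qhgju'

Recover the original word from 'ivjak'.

In stool: s→y is +6, t→a is +7, o→w is +8, o→x is +9 — the shift increases by 1 each position. The shift increases by 1 at each position, starting from +6: 6, 7, 8, ….
Decoding ivjak: i−6=c, v−7=o, j−8=b, a−9=r, k−10=a.

cobra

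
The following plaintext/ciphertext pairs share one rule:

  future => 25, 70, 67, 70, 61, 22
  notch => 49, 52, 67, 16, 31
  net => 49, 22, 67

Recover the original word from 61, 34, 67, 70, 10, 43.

ritual

The formula is n = 3×(alphabet index, a=1) + 7.
Undoing it on 61, 34, 67, 70, 10, 43: 61→(61−7)÷3=18=r, 34→(34−7)÷3=9=i, 67→(67−7)÷3=20=t, 70→(70−7)÷3=21=u, 10→(10−7)÷3=1=a, 43→(43−7)÷3=12=l.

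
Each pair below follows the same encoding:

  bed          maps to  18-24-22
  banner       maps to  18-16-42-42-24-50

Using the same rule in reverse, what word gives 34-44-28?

b(#2)→18 and e(#5)→24: differences scale by 2, so n = 2·pos + 14. Each letter becomes 2×(its alphabet position, a=1..z=26) + 14.
Reversing it on 34-44-28: 34→(34−14)÷2=10=j, 44→(44−14)÷2=15=o, 28→(28−14)÷2=7=g.

jog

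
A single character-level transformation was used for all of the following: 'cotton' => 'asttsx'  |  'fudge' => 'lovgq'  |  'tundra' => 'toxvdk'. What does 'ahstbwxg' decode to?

c(2)→a(0) and o(14)→s(18) fit y≡21x+10 (mod 26); the inverse of 21 mod 26 is 5. Each letter's alphabet position (a=0..z=25) is mapped through 21·x+10 mod 26 — an affine cipher.
Undoing it on ahstbwxg: a(0)→5·(0−10)≡2=c; h(7)→5·(7−10)≡11=l; s(18)→5·(18−10)≡14=o; t(19)→5·(19−10)≡19=t; b(1)→5·(1−10)≡7=h; w(22)→5·(22−10)≡8=i; x(23)→5·(23−10)≡13=n; g(6)→5·(6−10)≡6=g (all mod 26).

clothing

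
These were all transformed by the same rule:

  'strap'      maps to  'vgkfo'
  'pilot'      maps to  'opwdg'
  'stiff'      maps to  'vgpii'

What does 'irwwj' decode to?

s(18)→v(21) and t(19)→g(6) fit y≡11x+5 (mod 26); the inverse of 11 mod 26 is 19. This is an affine cipher: with a=0,…,z=25, each position x becomes (11x+5) mod 26.
Reversing it on irwwj: i(8)→19·(8−5)≡5=f; r(17)→19·(17−5)≡20=u; w(22)→19·(22−5)≡11=l; w(22)→19·(22−5)≡11=l; j(9)→19·(9−5)≡24=y (all mod 26).

fully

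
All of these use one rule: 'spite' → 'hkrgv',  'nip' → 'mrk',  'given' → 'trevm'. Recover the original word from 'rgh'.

Each pair mirrors across the alphabet (s↔h, p↔k, i↔r): positions sum to 25. This is the alphabet-reversal cipher (Atbash): a becomes z, b becomes y, etc.
Undoing it on rgh: r↔i, g↔t, h↔s.

its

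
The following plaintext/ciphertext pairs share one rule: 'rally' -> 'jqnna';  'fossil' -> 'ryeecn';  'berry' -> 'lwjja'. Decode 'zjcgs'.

r(17)→j(9) and a(0)→q(16) fit y≡21x+16 (mod 26); the inverse of 21 mod 26 is 5. Each letter's alphabet position (a=0..z=25) is mapped through 21·x+16 mod 26 — an affine cipher.
Decoding zjcgs: z(25)→5·(25−16)≡19=t; j(9)→5·(9−16)≡17=r; c(2)→5·(2−16)≡8=i; g(6)→5·(6−16)≡2=c; s(18)→5·(18−16)≡10=k (all mod 26).

trick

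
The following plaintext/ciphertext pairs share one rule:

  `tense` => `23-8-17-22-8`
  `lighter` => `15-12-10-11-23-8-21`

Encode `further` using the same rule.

t is letter #20 and maps to 23: an offset of 3. Letters become their 1-based position plus 3 (so a→4, b→5, …).
On further: f=6→9, u=21→24, r=18→21, t=20→23, h=8→11, e=5→8, r=18→21.

9-24-21-23-11-8-21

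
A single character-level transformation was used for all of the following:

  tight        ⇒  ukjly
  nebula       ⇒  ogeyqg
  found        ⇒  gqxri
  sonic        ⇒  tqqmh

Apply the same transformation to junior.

In tight: t→u is +1, i→k is +2, g→j is +3, h→l is +4 — the shift increases by 1 each position. Letter i (0-indexed) is shifted by i+1, so successive shifts are 1, 2, 3, ….
For junior: j+1=k, u+2=w, n+3=q, i+4=m, o+5=t, r+6=x.

kwqmtx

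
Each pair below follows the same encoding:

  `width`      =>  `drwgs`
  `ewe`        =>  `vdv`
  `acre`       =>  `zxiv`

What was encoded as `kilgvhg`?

protest

Each pair mirrors across the alphabet (w↔d, i↔r, d↔w): positions sum to 25. Each letter is replaced by its mirror in the alphabet: a↔z, b↔y, c↔x, and so on (the Atbash cipher).
Undoing it on kilgvhg: k↔p, i↔r, l↔o, g↔t, v↔e, h↔s, g↔t.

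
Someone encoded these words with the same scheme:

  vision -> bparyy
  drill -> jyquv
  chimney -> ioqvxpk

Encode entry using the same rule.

Each letter shifts forward by (position + 6), i.e. 6, 7, 8, … — the shift grows by one for each successive letter.
Applying it to entry: e+6=k, n+7=u, t+8=b, r+9=a, y+10=i.

kubai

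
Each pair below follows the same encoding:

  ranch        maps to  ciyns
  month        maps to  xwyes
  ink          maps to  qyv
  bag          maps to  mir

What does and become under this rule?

iyo

The shift depends on letter class: consonant r→c is +11, but vowel a→i is +8. Vowels shift forward by 8 and consonants shift forward by 11.
Applying it to and: a(vowel)+8=i, n(cons)+11=y, d(cons)+11=o.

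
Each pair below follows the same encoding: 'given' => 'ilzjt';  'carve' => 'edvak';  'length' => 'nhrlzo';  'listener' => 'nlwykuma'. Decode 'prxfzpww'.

notation

In given: g→i is +2, i→l is +3, v→z is +4, e→j is +5 — the shift increases by 1 each position. Each letter shifts forward by (position + 2), i.e. 2, 3, 4, … — the shift grows by one for each successive letter.
Decoding prxfzpww: p−2=n, r−3=o, x−4=t, f−5=a, z−6=t, p−7=i, w−8=o, w−9=n.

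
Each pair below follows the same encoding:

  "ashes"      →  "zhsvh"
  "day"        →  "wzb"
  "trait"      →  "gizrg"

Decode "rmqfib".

Each pair mirrors across the alphabet (a↔z, s↔h, h↔s): positions sum to 25. Each letter is replaced by its mirror in the alphabet: a↔z, b↔y, c↔x, and so on (the Atbash cipher).
Reversing it on rmqfib: r↔i, m↔n, q↔j, f↔u, i↔r, b↔y.

injury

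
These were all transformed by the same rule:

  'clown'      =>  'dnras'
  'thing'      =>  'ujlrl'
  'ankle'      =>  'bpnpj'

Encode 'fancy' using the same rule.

gcqgd

The shift increases by 1 at each position, starting from +1: 1, 2, 3, ….
For fancy: f+1=g, a+2=c, n+3=q, c+4=g, y+5=d.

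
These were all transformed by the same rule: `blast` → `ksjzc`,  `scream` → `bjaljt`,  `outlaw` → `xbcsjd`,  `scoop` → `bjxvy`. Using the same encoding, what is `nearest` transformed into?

wljynzc

Shifts by position in blast: pos 0: b→k (+9), pos 1: l→s (+7), pos 2: a→j (+9), pos 3: s→z (+7) — repeating every 2. It's a Vigenère-style cipher with numeric key [9,7]: position i shifts by key[i mod 2].
On nearest: n+9=w, e+7=l, a+9=j, r+7=y, e+9=n, s+7=z, t+9=c.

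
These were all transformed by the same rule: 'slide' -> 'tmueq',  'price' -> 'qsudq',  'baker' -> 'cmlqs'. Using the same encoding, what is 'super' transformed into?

Two shifts are in play — +12 for a/e/i/o/u, +1 for every other letter.
On super: s(cons)+1=t, u(vowel)+12=g, p(cons)+1=q, e(vowel)+12=q, r(cons)+1=s.

tgqqs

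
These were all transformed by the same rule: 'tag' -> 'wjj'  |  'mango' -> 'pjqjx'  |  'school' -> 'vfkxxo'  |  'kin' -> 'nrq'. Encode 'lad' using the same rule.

ojg

Two shifts are in play — +9 for a/e/i/o/u, +3 for every other letter.
On lad: l(cons)+3=o, a(vowel)+9=j, d(cons)+3=g.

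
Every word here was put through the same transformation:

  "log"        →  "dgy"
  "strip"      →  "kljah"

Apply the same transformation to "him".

zae

Compare letters: l→d is +18, o→g is +18, g→y is +18 — a constant shift. This is a Caesar cipher with shift 18.
For him: h+18=z, i+18=a, m+18=e.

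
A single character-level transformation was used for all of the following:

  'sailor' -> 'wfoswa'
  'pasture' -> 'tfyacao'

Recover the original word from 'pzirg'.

In sailor: s→w is +4, a→f is +5, i→o is +6, l→s is +7 — the shift increases by 1 each position. Each letter shifts forward by (position + 4), i.e. 4, 5, 6, … — the shift grows by one for each successive letter.
Decoding pzirg: p−4=l, z−5=u, i−6=c, r−7=k, g−8=y.

lucky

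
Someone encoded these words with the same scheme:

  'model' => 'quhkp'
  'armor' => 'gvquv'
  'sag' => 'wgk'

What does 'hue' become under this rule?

lak

The rule splits by letter class: vowels +6, consonants +4.
For hue: h(cons)+4=l, u(vowel)+6=a, e(vowel)+6=k.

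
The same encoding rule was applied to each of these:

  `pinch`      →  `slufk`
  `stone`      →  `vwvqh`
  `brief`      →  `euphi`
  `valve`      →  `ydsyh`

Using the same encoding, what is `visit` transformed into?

The shifts repeat in a cycle of length 3: positions 0,1,… shift by +3, +3, +7, then the pattern repeats.
Applying it to visit: v+3=y, i+3=l, s+7=z, i+3=l, t+3=w.

ylzlw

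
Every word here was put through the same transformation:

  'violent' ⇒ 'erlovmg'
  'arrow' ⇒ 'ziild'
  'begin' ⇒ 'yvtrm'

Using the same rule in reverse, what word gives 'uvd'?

Each pair mirrors across the alphabet (v↔e, i↔r, o↔l): positions sum to 25. Letters are reflected about the middle of the alphabet (position → 25−position): Atbash.
Reversing it on uvd: u↔f, v↔e, d↔w.

few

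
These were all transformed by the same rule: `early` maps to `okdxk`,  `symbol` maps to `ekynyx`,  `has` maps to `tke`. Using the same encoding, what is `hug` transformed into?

tes

The rule splits by letter class: vowels +10, consonants +12.
For hug: h(cons)+12=t, u(vowel)+10=e, g(cons)+12=s.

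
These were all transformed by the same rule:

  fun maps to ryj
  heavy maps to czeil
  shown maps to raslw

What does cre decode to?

any

The output letters match the input read backwards, each shifted +4: fun reversed is nuf. The word is reversed, then every letter is shifted forward by 4.
Reversing it on cre: shift back: c−4=y, r−4=n, e−4=a → yna; then reverse → any.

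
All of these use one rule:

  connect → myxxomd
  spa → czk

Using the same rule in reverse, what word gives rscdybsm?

Compare letters: c→m is +10, o→y is +10, n→x is +10 — a constant shift. It's a constant shift of +10 (ROT10).
Undoing it on rscdybsm: r−10=h, s−10=i, c−10=s, d−10=t, y−10=o, b−10=r, s−10=i, m−10=c.

historic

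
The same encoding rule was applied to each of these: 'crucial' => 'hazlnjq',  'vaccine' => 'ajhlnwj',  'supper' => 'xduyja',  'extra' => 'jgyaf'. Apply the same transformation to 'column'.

hxqdrw

Shifts by position in crucial: pos 0: c→h (+5), pos 1: r→a (+9), pos 2: u→z (+5), pos 3: c→l (+9) — repeating every 2. A repeating key of period 2 is used — shifts +5, +9 over and over.
For column: c+5=h, o+9=x, l+5=q, u+9=d, m+5=r, n+9=w.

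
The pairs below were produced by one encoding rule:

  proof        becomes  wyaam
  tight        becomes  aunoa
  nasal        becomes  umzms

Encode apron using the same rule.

The shift depends on letter class: consonant p→w is +7, but vowel o→a is +12. Two shifts are in play — +12 for a/e/i/o/u, +7 for every other letter.
On apron: a(vowel)+12=m, p(cons)+7=w, r(cons)+7=y, o(vowel)+12=a, n(cons)+7=u.

mwyau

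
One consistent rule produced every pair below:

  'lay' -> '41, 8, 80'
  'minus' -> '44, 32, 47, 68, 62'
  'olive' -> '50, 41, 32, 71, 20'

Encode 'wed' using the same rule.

The formula is n = 3×(alphabet index, a=1) + 5.
On wed: w=23→74, e=5→20, d=4→17.

74, 20, 17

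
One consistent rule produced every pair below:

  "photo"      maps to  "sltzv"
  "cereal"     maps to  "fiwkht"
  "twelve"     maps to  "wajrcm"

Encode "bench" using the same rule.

eisio

Letter i (0-indexed) is shifted by i+3, so successive shifts are 3, 4, 5, ….
For bench: b+3=e, e+4=i, n+5=s, c+6=i, h+7=o.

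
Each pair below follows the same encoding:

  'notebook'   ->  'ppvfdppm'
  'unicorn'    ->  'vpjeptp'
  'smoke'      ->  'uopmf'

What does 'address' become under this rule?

bfftfuu

The shift depends on letter class: consonant n→p is +2, but vowel o→p is +1. The rule splits by letter class: vowels +1, consonants +2.
Applying it to address: a(vowel)+1=b, d(cons)+2=f, d(cons)+2=f, r(cons)+2=t, e(vowel)+1=f, s(cons)+2=u, s(cons)+2=u.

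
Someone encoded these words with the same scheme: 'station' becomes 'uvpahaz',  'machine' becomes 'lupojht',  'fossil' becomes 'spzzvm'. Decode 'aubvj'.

count

The output letters match the input read backwards, each shifted +7: station reversed is noitats. Two steps: reverse the string, then apply a Caesar shift of +7.
Reversing it on aubvj: shift back: a−7=t, u−7=n, b−7=u, v−7=o, j−7=c → tnuoc; then reverse → count.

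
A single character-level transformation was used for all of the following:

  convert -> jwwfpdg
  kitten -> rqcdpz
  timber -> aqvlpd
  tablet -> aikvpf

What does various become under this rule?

In convert: c→j is +7, o→w is +8, n→w is +9, v→f is +10 — the shift increases by 1 each position. Letter i (0-indexed) is shifted by i+7, so successive shifts are 7, 8, 9, ….
Applying it to various: v+7=c, a+8=i, r+9=a, i+10=s, o+11=z, u+12=g, s+13=f.

ciaszgf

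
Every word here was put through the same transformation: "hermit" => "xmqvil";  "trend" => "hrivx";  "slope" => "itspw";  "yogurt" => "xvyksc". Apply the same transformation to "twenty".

cxriax

The word is reversed, then every letter is shifted forward by 4.
On twenty: reverse → ytnewt; then shift: y+4=c, t+4=x, n+4=r, e+4=i, w+4=a, t+4=x.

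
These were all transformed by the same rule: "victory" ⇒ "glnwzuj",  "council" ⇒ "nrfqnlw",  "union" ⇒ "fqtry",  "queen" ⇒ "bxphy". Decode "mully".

brain

Shifts by position in victory: pos 0: v→g (+11), pos 1: i→l (+3), pos 2: c→n (+11), pos 3: t→w (+3) — repeating every 2. A repeating key of period 2 is used — shifts +11, +3 over and over.
Decoding mully: m−11=b, u−3=r, l−11=a, l−3=i, y−11=n.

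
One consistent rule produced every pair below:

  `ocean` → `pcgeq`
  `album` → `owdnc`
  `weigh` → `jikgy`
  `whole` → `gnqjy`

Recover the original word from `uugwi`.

The output letters match the input read backwards, each shifted +2: ocean reversed is naeco. Read the word backwards and shift each letter +2.
Reversing it on uugwi: shift back: u−2=s, u−2=s, g−2=e, w−2=u, i−2=g → sseug; then reverse → guess.

guess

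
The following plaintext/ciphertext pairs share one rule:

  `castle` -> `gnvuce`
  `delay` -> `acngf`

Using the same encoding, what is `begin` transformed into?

Read the word backwards and shift each letter +2.
On begin: reverse → nigeb; then shift: n+2=p, i+2=k, g+2=i, e+2=g, b+2=d.

pkigd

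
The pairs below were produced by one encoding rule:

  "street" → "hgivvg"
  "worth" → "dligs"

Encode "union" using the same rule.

Letters are reflected about the middle of the alphabet (position → 25−position): Atbash.
Applying it to union: u↔f, n↔m, i↔r, o↔l, n↔m.

fmrlm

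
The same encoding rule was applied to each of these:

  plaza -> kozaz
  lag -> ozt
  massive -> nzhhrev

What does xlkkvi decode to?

Each pair mirrors across the alphabet (p↔k, l↔o, a↔z): positions sum to 25. Letters are reflected about the middle of the alphabet (position → 25−position): Atbash.
Decoding xlkkvi: x↔c, l↔o, k↔p, k↔p, v↔e, i↔r.

copper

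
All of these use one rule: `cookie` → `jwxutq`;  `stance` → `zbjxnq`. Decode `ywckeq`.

Each letter shifts forward by (position + 7), i.e. 7, 8, 9, … — the shift grows by one for each successive letter.
Reversing it on ywckeq: y−7=r, w−8=o, c−9=t, k−10=a, e−11=t, q−12=e.

rotate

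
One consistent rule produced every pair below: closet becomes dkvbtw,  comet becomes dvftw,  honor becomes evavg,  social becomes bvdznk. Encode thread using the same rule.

wegtny

Each letter's alphabet position (a=0..z=25) is mapped through 21·x+13 mod 26 — an affine cipher.
On thread: t(19)→21·19+13≡22=w; h(7)→21·7+13≡4=e; r(17)→21·17+13≡6=g; e(4)→21·4+13≡19=t; a(0)→21·0+13≡13=n; d(3)→21·3+13≡24=y (all mod 26).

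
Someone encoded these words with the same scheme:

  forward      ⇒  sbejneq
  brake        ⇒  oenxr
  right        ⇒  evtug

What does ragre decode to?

enter

Compare letters: f→s is +13, o→b is +13, r→e is +13 — a constant shift. Each letter is shifted forward by 13 in the alphabet (a Caesar shift of +13).
Undoing it on ragre: r−13=e, a−13=n, g−13=t, r−13=e, e−13=r.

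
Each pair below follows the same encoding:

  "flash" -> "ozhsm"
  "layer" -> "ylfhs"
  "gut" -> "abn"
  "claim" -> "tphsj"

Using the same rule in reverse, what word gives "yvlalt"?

The output letters match the input read backwards, each shifted +7: flash reversed is hsalf. The word is reversed, then every letter is shifted forward by 7.
Reversing it on yvlalt: shift back: y−7=r, v−7=o, l−7=e, a−7=t, l−7=e, t−7=m → roetem; then reverse → meteor.

meteor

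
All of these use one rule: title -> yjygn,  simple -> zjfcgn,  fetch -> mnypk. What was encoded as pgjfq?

climb

t(19)→y(24) and i(8)→j(9) fit y≡25x+17 (mod 26); the inverse of 25 mod 26 is 25. Treating letters as 0–25, the rule is x ↦ 25x + 17 (mod 26).
Undoing it on pgjfq: p(15)→25·(15−17)≡2=c; g(6)→25·(6−17)≡11=l; j(9)→25·(9−17)≡8=i; f(5)→25·(5−17)≡12=m; q(16)→25·(16−17)≡1=b (all mod 26).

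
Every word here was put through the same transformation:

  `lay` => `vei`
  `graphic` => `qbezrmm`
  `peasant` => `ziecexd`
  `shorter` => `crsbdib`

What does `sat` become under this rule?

ced

The shift depends on letter class: consonant l→v is +10, but vowel a→e is +4. Vowels shift forward by 4 and consonants shift forward by 10.
On sat: s(cons)+10=c, a(vowel)+4=e, t(cons)+10=d.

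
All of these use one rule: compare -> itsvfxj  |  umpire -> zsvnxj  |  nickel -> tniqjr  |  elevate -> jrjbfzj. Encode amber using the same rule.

fshjx

Two shifts are in play — +5 for a/e/i/o/u, +6 for every other letter.
Applying it to amber: a(vowel)+5=f, m(cons)+6=s, b(cons)+6=h, e(vowel)+5=j, r(cons)+6=x.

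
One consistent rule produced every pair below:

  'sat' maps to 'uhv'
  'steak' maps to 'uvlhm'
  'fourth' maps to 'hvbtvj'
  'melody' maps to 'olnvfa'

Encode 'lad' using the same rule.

The rule splits by letter class: vowels +7, consonants +2.
Applying it to lad: l(cons)+2=n, a(vowel)+7=h, d(cons)+2=f.

nhf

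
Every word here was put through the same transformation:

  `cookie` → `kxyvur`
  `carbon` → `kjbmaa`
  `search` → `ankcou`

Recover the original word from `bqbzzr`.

Letter i (0-indexed) is shifted by i+8, so successive shifts are 8, 9, 10, ….
Reversing it on bqbzzr: b−8=t, q−9=h, b−10=r, z−11=o, z−12=n, r−13=e.

throne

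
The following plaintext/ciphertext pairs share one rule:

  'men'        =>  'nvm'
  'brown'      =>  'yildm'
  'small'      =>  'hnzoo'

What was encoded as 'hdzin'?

Each pair mirrors across the alphabet (m↔n, e↔v, n↔m): positions sum to 25. This is the alphabet-reversal cipher (Atbash): a becomes z, b becomes y, etc.
Undoing it on hdzin: h↔s, d↔w, z↔a, i↔r, n↔m.

swarm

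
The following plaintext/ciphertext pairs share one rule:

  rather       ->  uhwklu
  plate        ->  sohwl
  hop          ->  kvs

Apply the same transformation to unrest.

bqulvw

The shift depends on letter class: consonant r→u is +3, but vowel a→h is +7. Vowels shift forward by 7 and consonants shift forward by 3.
For unrest: u(vowel)+7=b, n(cons)+3=q, r(cons)+3=u, e(vowel)+7=l, s(cons)+3=v, t(cons)+3=w.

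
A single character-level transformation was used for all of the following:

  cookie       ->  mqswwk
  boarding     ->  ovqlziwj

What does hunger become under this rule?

The output letters match the input read backwards, each shifted +8: cookie reversed is eikooc. Read the word backwards and shift each letter +8.
For hunger: reverse → regnuh; then shift: r+8=z, e+8=m, g+8=o, n+8=v, u+8=c, h+8=p.

zmovcp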